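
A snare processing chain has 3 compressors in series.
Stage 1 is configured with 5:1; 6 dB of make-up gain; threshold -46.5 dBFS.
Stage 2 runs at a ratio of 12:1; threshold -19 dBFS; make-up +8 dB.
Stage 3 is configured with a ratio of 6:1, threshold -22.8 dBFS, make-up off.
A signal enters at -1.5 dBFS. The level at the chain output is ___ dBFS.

-23.5 dBFS

Stage 1: overshoot 45 dB → 45/5 = 9 dB → -37.5 dBFS; +6 dB make-up → -31.5 dBFS.
Stage 2: -31.5 dBFS is at or below the -19 dBFS threshold — no compression; make-up brings it to -23.5 dBFS.
Stage 3: -23.5 dBFS is at or below the -22.8 dBFS threshold — no compression; output -23.5 dBFS.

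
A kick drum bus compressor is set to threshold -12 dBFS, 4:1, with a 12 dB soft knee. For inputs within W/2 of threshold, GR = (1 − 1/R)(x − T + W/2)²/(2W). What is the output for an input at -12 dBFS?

-13.125 dBFS

x − T + W/2 = -12 − (-12) + 6 = 6.
GR = (1 − 1/4) × 6² / 24 = 0.75 × 36 / 24 = 1.125 dB.
Output = -12 − 1.125 = -13.125 dBFS.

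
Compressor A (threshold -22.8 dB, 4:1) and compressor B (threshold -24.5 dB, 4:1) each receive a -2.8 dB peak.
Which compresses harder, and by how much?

A: overshoot 20 dB → output overshoot 5 dB → GR 15 dB.
B: overshoot 21.7 dB → output overshoot 5.425 dB → GR 16.275 dB.
Difference: 1.275 dB in favour of B.

B, by 1.275 dB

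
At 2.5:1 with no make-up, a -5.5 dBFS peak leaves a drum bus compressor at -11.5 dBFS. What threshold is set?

-15.5 dBFS

Gain reduction = -5.5 − (-11.5) = 6 dB; output overshoot = GR / (R − 1) = 6 / 1.5 = 4 dB.
Threshold = output − output overshoot = -11.5 − 4 = -15.5 dBFS.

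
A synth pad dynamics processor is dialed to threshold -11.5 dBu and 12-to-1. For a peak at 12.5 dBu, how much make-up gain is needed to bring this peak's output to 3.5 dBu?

13 dB

Overshoot 24 dB → 24/12 = 2 dB after compression, so the compressed level is -11.5 + 2 = -9.5 dBu.
Make-up = target − compressed = 3.5 − (-9.5) = 13 dB.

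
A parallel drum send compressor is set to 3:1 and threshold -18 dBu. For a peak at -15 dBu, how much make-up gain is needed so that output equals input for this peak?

2 dB

Overshoot 3 dB → 3/3 = 1 dB after compression, so the compressed level is -18 + 1 = -17 dBu.
Make-up = target − compressed = -15 − (-17) = 2 dB.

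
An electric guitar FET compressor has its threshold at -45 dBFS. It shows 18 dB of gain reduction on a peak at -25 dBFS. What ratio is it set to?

10:1

Input overshoot = -25 − (-45) = 20 dB.
Output overshoot = 20 − 18 = 2 dB.
Ratio = input overshoot / output overshoot = 20 / 2 = 10.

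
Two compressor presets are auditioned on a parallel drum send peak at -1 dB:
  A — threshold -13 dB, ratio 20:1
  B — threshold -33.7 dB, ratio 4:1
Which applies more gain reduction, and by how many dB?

A: overshoot 12 dB → output overshoot 0.6 dB → GR 11.4 dB.
B: overshoot 32.7 dB → output overshoot 8.175 dB → GR 24.525 dB.
B reduces 13.125 dB more.

B, by 13.125 dB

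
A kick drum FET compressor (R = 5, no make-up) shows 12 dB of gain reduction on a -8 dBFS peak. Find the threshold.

Let T be the threshold. Output overshoot = (input overshoot)/R, so -20 − T = (-8 − T)/5.
5·(-20 − T) = -8 − T → 4·T = -100 − (-8) = -92.
T = -92/4 = -23 dBFS.

-23 dBFS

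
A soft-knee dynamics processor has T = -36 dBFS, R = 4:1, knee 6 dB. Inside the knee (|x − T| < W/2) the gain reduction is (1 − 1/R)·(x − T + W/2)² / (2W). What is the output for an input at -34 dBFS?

-35.5625 dBFS

x − T + W/2 = -34 − (-36) + 3 = 5.
GR = (1 − 1/4) × 5² / 12 = 0.75 × 25 / 12 = 1.5625 dB.
Output = -34 − 1.5625 = -35.5625 dBFS.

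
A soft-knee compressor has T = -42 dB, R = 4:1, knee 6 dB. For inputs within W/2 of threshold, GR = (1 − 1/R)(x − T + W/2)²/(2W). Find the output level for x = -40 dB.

-41.5625 dB

x − T + W/2 = -40 − (-42) + 3 = 5.
GR = (1 − 1/4) × 5² / 12 = 0.75 × 25 / 12 = 1.5625 dB.
Output = -40 − 1.5625 = -41.5625 dB.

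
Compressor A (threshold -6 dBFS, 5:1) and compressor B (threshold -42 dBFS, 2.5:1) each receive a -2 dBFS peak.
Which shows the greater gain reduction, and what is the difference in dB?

A: overshoot 4 dB → output overshoot 0.8 dB → GR 3.2 dB.
B: overshoot 40 dB → output overshoot 16 dB → GR 24 dB.
Difference: 20.8 dB in favour of B.

B, by 20.8 dB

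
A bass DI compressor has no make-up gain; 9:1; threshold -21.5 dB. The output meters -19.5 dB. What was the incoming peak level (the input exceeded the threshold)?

-3.5 dB

The compressed level sits -19.5 − (-21.5) = 2 dB over threshold.
Input overshoot = R × output overshoot = 18 dB → input = -21.5 + 18 = -3.5 dB.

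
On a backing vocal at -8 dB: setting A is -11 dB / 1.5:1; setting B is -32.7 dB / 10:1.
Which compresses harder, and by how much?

B, by 21.23 dB

A: overshoot 3 dB → output overshoot 2 dB → GR 1 dB.
B: overshoot 24.7 dB → output overshoot 2.47 dB → GR 22.23 dB.
Difference: 21.23 dB in favour of B.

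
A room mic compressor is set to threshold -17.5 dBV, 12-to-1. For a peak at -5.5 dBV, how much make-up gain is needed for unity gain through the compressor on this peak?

11 dB

Without make-up, output = threshold + overshoot/12 = -17.5 + 1 = -16.5 dBV.
Gap to target: 11 dB.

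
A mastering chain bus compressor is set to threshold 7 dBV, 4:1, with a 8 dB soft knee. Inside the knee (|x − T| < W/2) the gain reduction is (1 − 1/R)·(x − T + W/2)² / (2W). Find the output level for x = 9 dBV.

7.3125 dBV

x − T + W/2 = 9 − 7 + 4 = 6.
GR = (1 − 1/4) × 6² / 16 = 0.75 × 36 / 16 = 1.6875 dB.
Output = 9 − 1.6875 = 7.3125 dBV.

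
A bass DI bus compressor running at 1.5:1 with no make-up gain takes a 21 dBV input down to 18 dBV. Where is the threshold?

Input is 9 dB above T (since output overshoot × R = input overshoot: (18 − T)·1.5 = 21 − T gives T = 12 dBV).
Check: 12 + (21 − 12)/1.5 = 12 + 6 = 18 dBV. ✓

12 dBV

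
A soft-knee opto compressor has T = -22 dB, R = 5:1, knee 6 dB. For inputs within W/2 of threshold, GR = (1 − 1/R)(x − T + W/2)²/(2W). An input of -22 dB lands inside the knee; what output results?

x − T + W/2 = -22 − (-22) + 3 = 3.
GR = (1 − 1/5) × 3² / 12 = 0.8 × 9 / 12 = 0.6 dB.
Output = -22 − 0.6 = -22.6 dB.

-22.6 dB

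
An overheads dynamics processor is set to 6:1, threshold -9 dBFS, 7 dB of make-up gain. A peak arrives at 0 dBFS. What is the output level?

Overshoot: 0 − (-9) = 9 dB.
At 6:1 the overshoot is divided by 6, leaving 1.5 dB above threshold.
That puts the output at -7.5 dBFS; make-up adds 7 dB, giving -0.5 dBFS.

-0.5 dBFS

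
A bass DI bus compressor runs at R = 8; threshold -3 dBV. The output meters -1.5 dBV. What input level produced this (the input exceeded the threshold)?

The compressed level sits -1.5 − (-3) = 1.5 dB over threshold.
Before 8:1 compression the overshoot was 1.5 × 8 = 12 dB, so input = -3 + 12 = 9 dBV.

9 dBV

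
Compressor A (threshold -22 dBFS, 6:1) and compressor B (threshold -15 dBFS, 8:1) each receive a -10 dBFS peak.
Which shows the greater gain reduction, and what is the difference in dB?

A, by 5.625 dB

A: GR = 12 − 12/6 = 10 dB.
B: GR = 5 − 5/8 = 4.375 dB.
A reduces 5.625 dB more.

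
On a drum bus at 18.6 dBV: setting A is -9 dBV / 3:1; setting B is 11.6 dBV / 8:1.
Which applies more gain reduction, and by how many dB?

A: GR = 27.6 − 27.6/3 = 18.4 dB.
B: GR = 7 − 7/8 = 6.125 dB.
A applies 12.275 dB more gain reduction.

A, by 12.275 dB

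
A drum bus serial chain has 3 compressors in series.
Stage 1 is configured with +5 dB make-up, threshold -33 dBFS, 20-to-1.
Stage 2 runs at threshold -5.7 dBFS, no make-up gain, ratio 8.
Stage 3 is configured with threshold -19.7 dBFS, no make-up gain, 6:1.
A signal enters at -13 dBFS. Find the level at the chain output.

Stage 1: 20 dB above -33 dBFS, reduced 20:1 to 1 dB above → -32 dBFS; +5 dB make-up → -27 dBFS.
Stage 2: -27 dBFS ≤ -5.7 dBFS, so stage 2 doesn't engage; output -27 dBFS.
Stage 3: -27 dBFS ≤ -19.7 dBFS, so stage 3 doesn't engage; output -27 dBFS.

-27 dBFS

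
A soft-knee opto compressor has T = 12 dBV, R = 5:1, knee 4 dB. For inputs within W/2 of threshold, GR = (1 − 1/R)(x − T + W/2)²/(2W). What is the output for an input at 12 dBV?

11.6 dBV

x − T + W/2 = 12 − 12 + 2 = 2.
GR = (1 − 1/5) × 2² / 8 = 0.8 × 4 / 8 = 0.4 dB.
Output = 12 − 0.4 = 11.6 dBV.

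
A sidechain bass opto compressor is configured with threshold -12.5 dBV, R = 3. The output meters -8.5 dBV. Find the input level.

The compressed level sits -8.5 − (-12.5) = 4 dB over threshold.
Before 3:1 compression the overshoot was 4 × 3 = 12 dB, so input = -12.5 + 12 = -0.5 dBV.

-0.5 dBV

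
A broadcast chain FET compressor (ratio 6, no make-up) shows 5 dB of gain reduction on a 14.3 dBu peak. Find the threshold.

8.3 dBu

Gain reduction = 14.3 − 9.3 = 5 dB; output overshoot = GR / (R − 1) = 5 / 5 = 1 dB.
Threshold = output − output overshoot = 9.3 − 1 = 8.3 dBu.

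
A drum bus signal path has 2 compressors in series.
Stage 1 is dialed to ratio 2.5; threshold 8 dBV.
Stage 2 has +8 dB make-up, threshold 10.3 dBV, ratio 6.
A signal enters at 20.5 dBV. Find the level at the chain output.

18.75 dBV

Stage 1: 12.5 dB above 8 dBV, reduced 2.5:1 to 5 dB above → 13 dBV.
Stage 2: overshoot 2.7 dB → 2.7/6 = 0.45 dB → 10.75 dBV; +8 dB make-up → 18.75 dBV.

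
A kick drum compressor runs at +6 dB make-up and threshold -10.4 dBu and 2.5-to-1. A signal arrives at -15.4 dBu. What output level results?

-9.4 dBu

-15.4 dBu is 5 dB below the -10.4 dBu threshold, so no gain reduction is applied.
Make-up gain adds 6 dB: -15.4 + 6 = -9.4 dBu.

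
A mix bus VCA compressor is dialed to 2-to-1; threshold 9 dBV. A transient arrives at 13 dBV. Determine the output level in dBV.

Overshoot: 13 − 9 = 4 dB.
At 2:1 the overshoot is divided by 2, leaving 2 dB above threshold.
Output = 9 + 2 = 11 dBV.

11 dBV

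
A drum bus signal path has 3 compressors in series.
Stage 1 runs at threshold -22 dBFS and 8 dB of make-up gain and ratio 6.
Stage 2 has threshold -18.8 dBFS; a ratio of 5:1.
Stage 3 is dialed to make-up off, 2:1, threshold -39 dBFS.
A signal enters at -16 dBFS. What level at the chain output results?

-28.32 dBFS

Stage 1: -16 dBFS is 6 dB over -22 dBFS; at 6:1 that becomes 1 dB over, giving -21 dBFS; +8 dB make-up → -13 dBFS.
Stage 2: 5.8 dB above -18.8 dBFS, reduced 5:1 to 1.16 dB above → -17.64 dBFS.
Stage 3: 21.36 dB above -39 dBFS, reduced 2:1 to 10.68 dB above → -28.32 dBFS.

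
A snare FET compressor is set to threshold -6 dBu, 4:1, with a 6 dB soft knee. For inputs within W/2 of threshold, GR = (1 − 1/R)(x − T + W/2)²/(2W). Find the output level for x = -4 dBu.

-5.5625 dBu

x − T + W/2 = -4 − (-6) + 3 = 5.
GR = (1 − 1/4) × 5² / 12 = 0.75 × 25 / 12 = 1.5625 dB.
Output = -4 − 1.5625 = -5.5625 dBu.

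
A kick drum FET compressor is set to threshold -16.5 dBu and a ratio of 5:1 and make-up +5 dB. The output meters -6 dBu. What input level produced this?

11 dBu

Stripping the +5 dB make-up gives -11 dBu at the gain stage.
That's 5.5 dB above the -16.5 dBu threshold.
Undo the ratio: input overshoot = 5.5 × 5 = 27.5 dB, giving input = 11 dBu.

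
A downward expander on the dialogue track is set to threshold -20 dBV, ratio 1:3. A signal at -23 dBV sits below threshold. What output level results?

Undershoot = (-20) − (-23) = 3 dB.
At 1:3, that expands to 9 dB under threshold.
Output = -20 − 9 = -29 dBV.

-29 dBV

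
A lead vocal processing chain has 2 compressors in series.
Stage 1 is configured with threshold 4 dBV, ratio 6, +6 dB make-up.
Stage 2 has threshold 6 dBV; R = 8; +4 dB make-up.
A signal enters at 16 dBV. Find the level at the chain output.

Stage 1: overshoot 12 dB → 12/6 = 2 dB → 6 dBV; +6 dB make-up → 12 dBV.
Stage 2: 6 dB above 6 dBV, reduced 8:1 to 0.75 dB above → 6.75 dBV; +4 dB make-up → 10.75 dBV.

10.75 dBV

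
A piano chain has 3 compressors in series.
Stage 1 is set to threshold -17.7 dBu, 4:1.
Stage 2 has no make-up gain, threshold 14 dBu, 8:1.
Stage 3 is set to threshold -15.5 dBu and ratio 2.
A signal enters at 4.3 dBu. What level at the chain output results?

Stage 1: 22 dB above -17.7 dBu, reduced 4:1 to 5.5 dB above → -12.2 dBu.
Stage 2: -12.2 dBu ≤ 14 dBu, so stage 2 doesn't engage; output -12.2 dBu.
Stage 3: -12.2 dBu is 3.3 dB over -15.5 dBu; at 2:1 that becomes 1.65 dB over, giving -13.85 dBu.

-13.85 dBu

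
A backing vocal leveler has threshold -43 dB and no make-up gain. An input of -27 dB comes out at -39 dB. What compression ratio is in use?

4:1

Input overshoot = -27 − (-43) = 16 dB; output overshoot = -39 − (-43) = 4 dB.
Ratio = 16 / 4 = 4.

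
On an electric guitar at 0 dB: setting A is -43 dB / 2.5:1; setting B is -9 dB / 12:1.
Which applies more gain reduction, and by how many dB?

A: overshoot 43 dB → output overshoot 17.2 dB → GR 25.8 dB.
B: overshoot 9 dB → output overshoot 0.75 dB → GR 8.25 dB.
A reduces 17.55 dB more.

A, by 17.55 dB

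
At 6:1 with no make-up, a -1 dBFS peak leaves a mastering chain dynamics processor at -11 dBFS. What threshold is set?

Gain reduction = -1 − (-11) = 10 dB; output overshoot = GR / (R − 1) = 10 / 5 = 2 dB.
Threshold = output − output overshoot = -11 − 2 = -13 dBFS.

-13 dBFS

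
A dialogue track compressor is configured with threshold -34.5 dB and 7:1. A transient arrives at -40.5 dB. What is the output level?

-40.5 dB is 6 dB below the -34.5 dB threshold, so no gain reduction is applied.
Output = input = -40.5 dB.

-40.5 dB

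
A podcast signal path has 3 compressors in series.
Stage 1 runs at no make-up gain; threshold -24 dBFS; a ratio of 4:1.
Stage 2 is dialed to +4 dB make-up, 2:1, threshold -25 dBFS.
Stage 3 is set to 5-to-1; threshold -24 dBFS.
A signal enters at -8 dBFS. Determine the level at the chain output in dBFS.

-22.9 dBFS

Stage 1: -8 dBFS is 16 dB over -24 dBFS; at 4:1 that becomes 4 dB over, giving -20 dBFS.
Stage 2: overshoot 5 dB → 5/2 = 2.5 dB → -22.5 dBFS; +4 dB make-up → -18.5 dBFS.
Stage 3: overshoot 5.5 dB → 5.5/5 = 1.1 dB → -22.9 dBFS.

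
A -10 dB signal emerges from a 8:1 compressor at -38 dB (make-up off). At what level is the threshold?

Gain reduction = -10 − (-38) = 28 dB; output overshoot = GR / (R − 1) = 28 / 7 = 4 dB.
Threshold = output − output overshoot = -38 − 4 = -42 dB.

-42 dB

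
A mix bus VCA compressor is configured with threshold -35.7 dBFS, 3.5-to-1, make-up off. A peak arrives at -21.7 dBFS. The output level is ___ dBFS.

-31.7 dBFS

Overshoot: -21.7 − (-35.7) = 14 dB.
3.5:1 compression reduces that to 14/3.5 = 4 dB over.
That puts the output at -31.7 dBFS.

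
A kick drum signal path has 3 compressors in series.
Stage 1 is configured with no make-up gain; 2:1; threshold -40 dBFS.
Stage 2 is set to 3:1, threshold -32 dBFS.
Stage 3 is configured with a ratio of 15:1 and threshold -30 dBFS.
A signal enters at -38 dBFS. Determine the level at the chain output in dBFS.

Stage 1: -38 dBFS is 2 dB over -40 dBFS; at 2:1 that becomes 1 dB over, giving -39 dBFS.
Stage 2: -39 dBFS is at or below the -32 dBFS threshold — no compression; output -39 dBFS.
Stage 3: -39 dBFS is at or below the -30 dBFS threshold — no compression; output -39 dBFS.

-39 dBFS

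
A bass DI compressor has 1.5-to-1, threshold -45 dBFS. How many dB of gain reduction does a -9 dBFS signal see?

-9 dBFS exceeds the threshold by 36 dB.
At 1.5:1, output sits 36/1.5 = 24 dB above threshold.
Gain reduction = 36 − 24 = 12 dB.

12 dB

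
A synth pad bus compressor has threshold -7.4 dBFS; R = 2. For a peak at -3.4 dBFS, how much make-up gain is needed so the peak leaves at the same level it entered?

2 dB

The peak compresses to -7.4 + 4/2 = -5.4 dBFS.
To reach -3.4 dBFS requires -3.4 − (-5.4) = 2 dB of make-up.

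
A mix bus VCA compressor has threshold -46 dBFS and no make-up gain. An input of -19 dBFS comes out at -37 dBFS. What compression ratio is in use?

Input overshoot = -19 − (-46) = 27 dB; output overshoot = -37 − (-46) = 9 dB.
Ratio = 27 / 9 = 3.

3:1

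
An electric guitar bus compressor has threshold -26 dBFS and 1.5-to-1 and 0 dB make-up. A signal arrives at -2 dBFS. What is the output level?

Overshoot: -2 − (-26) = 24 dB.
The 24 dB excess becomes 16 dB after 1.5:1 reduction.
So the level is -26 + 16 = -10 dBFS.

-10 dBFS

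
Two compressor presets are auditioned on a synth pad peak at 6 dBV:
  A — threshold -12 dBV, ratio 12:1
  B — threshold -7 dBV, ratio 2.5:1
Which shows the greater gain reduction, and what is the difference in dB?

A: GR = 18 − 18/12 = 16.5 dB.
B: GR = 13 − 13/2.5 = 7.8 dB.
A reduces 8.7 dB more.

A, by 8.7 dB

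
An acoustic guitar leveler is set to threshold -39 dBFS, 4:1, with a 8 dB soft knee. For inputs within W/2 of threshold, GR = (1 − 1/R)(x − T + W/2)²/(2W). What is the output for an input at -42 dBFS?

-42.046875 dBFS

x − T + W/2 = -42 − (-39) + 4 = 1.
GR = (1 − 1/4) × 1² / 16 = 0.75 × 1 / 16 = 0.046875 dB.
Output = -42 − 0.046875 = -42.046875 dBFS.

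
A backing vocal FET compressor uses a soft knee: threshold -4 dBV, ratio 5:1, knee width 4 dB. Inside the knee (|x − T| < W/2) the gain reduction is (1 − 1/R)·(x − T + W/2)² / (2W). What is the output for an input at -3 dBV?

x − T + W/2 = -3 − (-4) + 2 = 3.
GR = (1 − 1/5) × 3² / 8 = 0.8 × 9 / 8 = 0.9 dB.
Output = -3 − 0.9 = -3.9 dBV.

-3.9 dBV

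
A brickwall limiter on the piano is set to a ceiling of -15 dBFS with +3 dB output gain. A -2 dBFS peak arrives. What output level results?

-12 dBFS

A brickwall limiter is an ∞:1 compressor: any input above the ceiling is clamped to -15 dBFS.
Output gain then adds 3 dB: -15 + 3 = -12 dBFS.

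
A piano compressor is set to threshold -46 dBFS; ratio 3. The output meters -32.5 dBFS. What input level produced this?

That's 13.5 dB above the -46 dBFS threshold.
Undo the ratio: input overshoot = 13.5 × 3 = 40.5 dB, giving input = -5.5 dBFS.

-5.5 dBFS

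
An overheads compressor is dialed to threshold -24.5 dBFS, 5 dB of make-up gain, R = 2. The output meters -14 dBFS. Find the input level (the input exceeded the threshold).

-13.5 dBFS

Stripping the +5 dB make-up gives -19 dBFS at the gain stage.
Post-compression overshoot = -19 − (-24.5) = 5.5 dB.
Input overshoot = R × output overshoot = 11 dB → input = -24.5 + 11 = -13.5 dBFS.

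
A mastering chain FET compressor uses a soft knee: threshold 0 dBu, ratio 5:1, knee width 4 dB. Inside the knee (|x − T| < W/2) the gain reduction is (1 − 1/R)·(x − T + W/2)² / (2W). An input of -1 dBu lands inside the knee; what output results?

-1.1 dBu

x − T + W/2 = -1 − 0 + 2 = 1.
GR = (1 − 1/5) × 1² / 8 = 0.8 × 1 / 8 = 0.1 dB.
Output = -1 − 0.1 = -1.1 dBu.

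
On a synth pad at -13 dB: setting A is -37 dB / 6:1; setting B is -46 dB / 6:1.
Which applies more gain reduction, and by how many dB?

B, by 7.5 dB

A: overshoot 24 dB → output overshoot 4 dB → GR 20 dB.
B: overshoot 33 dB → output overshoot 5.5 dB → GR 27.5 dB.
Difference: 7.5 dB in favour of B.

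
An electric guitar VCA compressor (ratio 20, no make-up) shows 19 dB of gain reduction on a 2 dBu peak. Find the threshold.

Let T be the threshold. Output overshoot = (input overshoot)/R, so -17 − T = (2 − T)/20.
20·(-17 − T) = 2 − T → 19·T = -340 − 2 = -342.
T = -342/19 = -18 dBu.

-18 dBu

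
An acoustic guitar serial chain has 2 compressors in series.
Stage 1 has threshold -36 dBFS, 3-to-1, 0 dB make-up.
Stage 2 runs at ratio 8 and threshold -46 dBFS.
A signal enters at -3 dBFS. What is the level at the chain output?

-43.375 dBFS

Stage 1: 33 dB above -36 dBFS, reduced 3:1 to 11 dB above → -25 dBFS.
Stage 2: 21 dB above -46 dBFS, reduced 8:1 to 2.625 dB above → -43.375 dBFS.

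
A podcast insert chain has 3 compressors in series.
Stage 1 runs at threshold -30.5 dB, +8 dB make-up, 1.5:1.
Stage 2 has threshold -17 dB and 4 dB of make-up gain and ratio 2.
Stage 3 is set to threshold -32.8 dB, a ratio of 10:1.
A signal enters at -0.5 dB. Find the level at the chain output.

-30.095 dB

Stage 1: -0.5 dB is 30 dB over -30.5 dB; at 1.5:1 that becomes 20 dB over, giving -10.5 dB; +8 dB make-up → -2.5 dB.
Stage 2: 14.5 dB above -17 dB, reduced 2:1 to 7.25 dB above → -9.75 dB; +4 dB make-up → -5.75 dB.
Stage 3: overshoot 27.05 dB → 27.05/10 = 2.705 dB → -30.095 dB.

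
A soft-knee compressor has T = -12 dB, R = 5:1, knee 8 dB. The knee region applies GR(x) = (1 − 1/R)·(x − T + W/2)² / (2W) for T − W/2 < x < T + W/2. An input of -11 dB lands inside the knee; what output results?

x − T + W/2 = -11 − (-12) + 4 = 5.
GR = (1 − 1/5) × 5² / 16 = 0.8 × 25 / 16 = 1.25 dB.
Output = -11 − 1.25 = -12.25 dB.

-12.25 dB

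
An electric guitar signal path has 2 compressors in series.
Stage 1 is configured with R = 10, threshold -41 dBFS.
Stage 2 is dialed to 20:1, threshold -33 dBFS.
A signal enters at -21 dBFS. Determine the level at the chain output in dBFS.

Stage 1: -21 dBFS is 20 dB over -41 dBFS; at 10:1 that becomes 2 dB over, giving -39 dBFS.
Stage 2: -39 dBFS is at or below the -33 dBFS threshold — no compression; output -39 dBFS.

-39 dBFS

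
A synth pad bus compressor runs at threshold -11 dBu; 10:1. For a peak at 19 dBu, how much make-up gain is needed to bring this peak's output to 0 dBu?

8 dB

Without make-up, output = threshold + overshoot/10 = -11 + 3 = -8 dBu.
Gap to target: 8 dB.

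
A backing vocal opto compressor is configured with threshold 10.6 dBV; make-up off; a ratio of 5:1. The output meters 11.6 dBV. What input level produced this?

15.6 dBV

Post-compression overshoot = 11.6 − 10.6 = 1 dB.
Undo the ratio: input overshoot = 1 × 5 = 5 dB, giving input = 15.6 dBV.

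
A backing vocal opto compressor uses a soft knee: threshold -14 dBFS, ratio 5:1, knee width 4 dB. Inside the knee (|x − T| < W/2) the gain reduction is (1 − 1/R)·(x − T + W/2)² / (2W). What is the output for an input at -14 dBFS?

-14.4 dBFS

x − T + W/2 = -14 − (-14) + 2 = 2.
GR = (1 − 1/5) × 2² / 8 = 0.8 × 4 / 8 = 0.4 dB.
Output = -14 − 0.4 = -14.4 dBFS.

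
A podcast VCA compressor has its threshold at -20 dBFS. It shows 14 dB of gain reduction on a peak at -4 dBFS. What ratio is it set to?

8:1

Input overshoot = -4 − (-20) = 16 dB.
Output overshoot = 16 − 14 = 2 dB.
Ratio = input overshoot / output overshoot = 16 / 2 = 8.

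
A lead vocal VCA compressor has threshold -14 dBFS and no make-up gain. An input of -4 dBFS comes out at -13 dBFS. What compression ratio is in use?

Input overshoot = -4 − (-14) = 10 dB; output overshoot = -13 − (-14) = 1 dB.
Ratio = 10 / 1 = 10.

10:1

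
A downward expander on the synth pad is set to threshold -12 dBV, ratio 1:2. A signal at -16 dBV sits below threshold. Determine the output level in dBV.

Below threshold, a 1:2 expander applies gain = (2−1)×(T − x) of attenuation.
(2−1) × 4 = 4 dB, so output = -16 − 4 = -20 dBV.

-20 dBV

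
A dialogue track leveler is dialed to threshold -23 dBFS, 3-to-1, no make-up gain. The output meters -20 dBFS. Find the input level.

-14 dBFS

That's 3 dB above the -23 dBFS threshold.
Input overshoot = R × output overshoot = 9 dB → input = -23 + 9 = -14 dBFS.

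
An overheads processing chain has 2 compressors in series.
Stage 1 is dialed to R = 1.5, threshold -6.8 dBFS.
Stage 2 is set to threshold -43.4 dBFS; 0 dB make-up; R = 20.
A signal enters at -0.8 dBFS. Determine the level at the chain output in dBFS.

Stage 1: 6 dB above -6.8 dBFS, reduced 1.5:1 to 4 dB above → -2.8 dBFS.
Stage 2: 40.6 dB above -43.4 dBFS, reduced 20:1 to 2.03 dB above → -41.37 dBFS.

-41.37 dBFS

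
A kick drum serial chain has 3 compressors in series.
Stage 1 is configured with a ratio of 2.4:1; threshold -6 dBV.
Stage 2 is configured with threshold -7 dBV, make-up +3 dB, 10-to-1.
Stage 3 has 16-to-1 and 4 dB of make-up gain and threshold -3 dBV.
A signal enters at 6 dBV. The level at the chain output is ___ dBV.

0.6 dBV

Stage 1: 6 dBV is 12 dB over -6 dBV; at 2.4:1 that becomes 5 dB over, giving -1 dBV.
Stage 2: overshoot 6 dB → 6/10 = 0.6 dB → -6.4 dBV; +3 dB make-up → -3.4 dBV.
Stage 3: -3.4 dBV ≤ -3 dBV, so stage 3 doesn't engage; make-up brings it to 0.6 dBV.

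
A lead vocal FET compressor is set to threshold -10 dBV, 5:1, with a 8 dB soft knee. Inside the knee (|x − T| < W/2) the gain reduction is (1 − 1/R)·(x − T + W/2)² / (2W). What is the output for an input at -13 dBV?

x − T + W/2 = -13 − (-10) + 4 = 1.
GR = (1 − 1/5) × 1² / 16 = 0.8 × 1 / 16 = 0.05 dB.
Output = -13 − 0.05 = -13.05 dBV.

-13.05 dBV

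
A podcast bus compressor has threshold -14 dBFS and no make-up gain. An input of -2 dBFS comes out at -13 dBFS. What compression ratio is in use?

12:1

Input overshoot = -2 − (-14) = 12 dB; output overshoot = -13 − (-14) = 1 dB.
Ratio = 12 / 1 = 12.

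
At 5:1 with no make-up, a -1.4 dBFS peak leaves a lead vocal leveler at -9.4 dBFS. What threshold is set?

Input is 10 dB above T (since output overshoot × R = input overshoot: (-9.4 − T)·5 = -1.4 − T gives T = -11.4 dBFS).
Check: -11.4 + (-1.4 − (-11.4))/5 = -11.4 + 2 = -9.4 dBFS. ✓

-11.4 dBFS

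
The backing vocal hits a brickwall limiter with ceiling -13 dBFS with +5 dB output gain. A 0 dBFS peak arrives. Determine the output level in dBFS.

-8 dBFS

The limiter clamps the peak to its -13 dBFS ceiling.
Output gain then adds 5 dB: -13 + 5 = -8 dBFS.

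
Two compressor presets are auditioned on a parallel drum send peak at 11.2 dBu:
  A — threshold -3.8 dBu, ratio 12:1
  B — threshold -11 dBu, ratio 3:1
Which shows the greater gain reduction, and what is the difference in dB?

A: GR = 15 − 15/12 = 13.75 dB.
B: GR = 22.2 − 22.2/3 = 14.8 dB.
Difference: 1.05 dB in favour of B.

B, by 1.05 dB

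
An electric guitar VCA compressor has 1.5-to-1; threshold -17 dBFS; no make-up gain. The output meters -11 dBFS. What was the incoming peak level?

Post-compression overshoot = -11 − (-17) = 6 dB.
Undo the ratio: input overshoot = 6 × 1.5 = 9 dB, giving input = -8 dBFS.

-8 dBFS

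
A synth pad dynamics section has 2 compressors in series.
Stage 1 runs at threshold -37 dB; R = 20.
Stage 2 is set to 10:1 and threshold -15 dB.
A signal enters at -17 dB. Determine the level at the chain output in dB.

-36 dB

Stage 1: overshoot 20 dB → 20/20 = 1 dB → -36 dB.
Stage 2: -36 dB is at or below the -15 dB threshold — no compression; output -36 dB.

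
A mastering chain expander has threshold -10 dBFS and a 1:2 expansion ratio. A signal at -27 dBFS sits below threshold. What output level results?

-44 dBFS

The input is 17 dB below the -10 dBFS threshold.
A 1:2 expander multiplies undershoot by 2: 17 × 2 = 34 dB below threshold.
Output = -10 − 34 = -44 dBFS.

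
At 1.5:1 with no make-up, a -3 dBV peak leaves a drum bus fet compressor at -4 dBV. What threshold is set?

-6 dBV

Let T be the threshold. Output overshoot = (input overshoot)/R, so -4 − T = (-3 − T)/1.5.
1.5·(-4 − T) = -3 − T → 0.5·T = -6 − (-3) = -3.
T = -3/0.5 = -6 dBV.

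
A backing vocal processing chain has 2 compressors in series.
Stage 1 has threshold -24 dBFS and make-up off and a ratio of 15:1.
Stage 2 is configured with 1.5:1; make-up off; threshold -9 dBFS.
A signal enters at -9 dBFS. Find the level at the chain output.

-23 dBFS

Stage 1: 15 dB above -24 dBFS, reduced 15:1 to 1 dB above → -23 dBFS.
Stage 2: -23 dBFS is at or below the -9 dBFS threshold — no compression; output -23 dBFS.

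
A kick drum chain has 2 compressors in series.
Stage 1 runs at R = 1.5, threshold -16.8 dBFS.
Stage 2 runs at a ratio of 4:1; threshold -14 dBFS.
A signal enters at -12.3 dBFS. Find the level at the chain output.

-13.95 dBFS

Stage 1: -12.3 dBFS is 4.5 dB over -16.8 dBFS; at 1.5:1 that becomes 3 dB over, giving -13.8 dBFS.
Stage 2: -13.8 dBFS is 0.2 dB over -14 dBFS; at 4:1 that becomes 0.05 dB over, giving -13.95 dBFS.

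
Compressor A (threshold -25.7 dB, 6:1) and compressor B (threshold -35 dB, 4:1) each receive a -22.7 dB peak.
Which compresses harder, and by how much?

A: overshoot 3 dB → output overshoot 0.5 dB → GR 2.5 dB.
B: overshoot 12.3 dB → output overshoot 3.075 dB → GR 9.225 dB.
Difference: 6.725 dB in favour of B.

B, by 6.725 dB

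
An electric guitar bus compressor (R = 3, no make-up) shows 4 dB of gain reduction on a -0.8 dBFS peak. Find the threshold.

Input is 6 dB above T (since output overshoot × R = input overshoot: (-4.8 − T)·3 = -0.8 − T gives T = -6.8 dBFS).
Check: -6.8 + (-0.8 − (-6.8))/3 = -6.8 + 2 = -4.8 dBFS. ✓

-6.8 dBFS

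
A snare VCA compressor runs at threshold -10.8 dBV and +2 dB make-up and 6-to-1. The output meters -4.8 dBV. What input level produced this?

Before make-up, the level was -4.8 − 2 = -6.8 dBV.
The compressed level sits -6.8 − (-10.8) = 4 dB over threshold.
Undo the ratio: input overshoot = 4 × 6 = 24 dB, giving input = 13.2 dBV.

13.2 dBV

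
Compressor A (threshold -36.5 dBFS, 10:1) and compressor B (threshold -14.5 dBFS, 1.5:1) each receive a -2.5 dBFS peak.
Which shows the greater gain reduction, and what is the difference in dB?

A: 34 dB over, compressed to 3.4 dB over, so 30.6 dB of GR.
B: 12 dB over, compressed to 8 dB over, so 4 dB of GR.
A applies 26.6 dB more gain reduction.

A, by 26.6 dB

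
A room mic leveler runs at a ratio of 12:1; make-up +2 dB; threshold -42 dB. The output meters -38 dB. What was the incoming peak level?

-18 dB

Before make-up, the level was -38 − 2 = -40 dB.
That's 2 dB above the -42 dB threshold.
Input overshoot = R × output overshoot = 24 dB → input = -42 + 24 = -18 dB.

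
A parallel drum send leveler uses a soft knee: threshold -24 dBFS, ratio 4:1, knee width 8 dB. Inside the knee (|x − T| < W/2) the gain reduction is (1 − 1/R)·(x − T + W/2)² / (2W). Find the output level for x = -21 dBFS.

x − T + W/2 = -21 − (-24) + 4 = 7.
GR = (1 − 1/4) × 7² / 16 = 0.75 × 49 / 16 = 2.296875 dB.
Output = -21 − 2.296875 = -23.296875 dBFS.

-23.296875 dBFS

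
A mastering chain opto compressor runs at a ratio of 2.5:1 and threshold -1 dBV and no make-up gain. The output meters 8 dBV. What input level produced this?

The compressed level sits 8 − (-1) = 9 dB over threshold.
Undo the ratio: input overshoot = 9 × 2.5 = 22.5 dB, giving input = 21.5 dBV.

21.5 dBV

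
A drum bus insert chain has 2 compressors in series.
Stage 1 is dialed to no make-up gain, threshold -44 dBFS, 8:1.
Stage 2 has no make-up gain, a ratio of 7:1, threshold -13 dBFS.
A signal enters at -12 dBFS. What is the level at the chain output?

Stage 1: -12 dBFS is 32 dB over -44 dBFS; at 8:1 that becomes 4 dB over, giving -40 dBFS.
Stage 2: below threshold (-40 ≤ -13); passes unchanged; output -40 dBFS.

-40 dBFS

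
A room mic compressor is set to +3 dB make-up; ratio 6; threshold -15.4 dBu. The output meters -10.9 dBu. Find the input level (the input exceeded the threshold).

Before make-up, the level was -10.9 − 3 = -13.9 dBu.
Post-compression overshoot = -13.9 − (-15.4) = 1.5 dB.
Before 6:1 compression the overshoot was 1.5 × 6 = 9 dB, so input = -15.4 + 9 = -6.4 dBu.

-6.4 dBu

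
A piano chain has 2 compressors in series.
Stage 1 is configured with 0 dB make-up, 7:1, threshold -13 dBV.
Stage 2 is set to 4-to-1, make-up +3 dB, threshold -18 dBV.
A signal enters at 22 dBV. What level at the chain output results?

Stage 1: 22 dBV is 35 dB over -13 dBV; at 7:1 that becomes 5 dB over, giving -8 dBV.
Stage 2: overshoot 10 dB → 10/4 = 2.5 dB → -15.5 dBV; +3 dB make-up → -12.5 dBV.

-12.5 dBV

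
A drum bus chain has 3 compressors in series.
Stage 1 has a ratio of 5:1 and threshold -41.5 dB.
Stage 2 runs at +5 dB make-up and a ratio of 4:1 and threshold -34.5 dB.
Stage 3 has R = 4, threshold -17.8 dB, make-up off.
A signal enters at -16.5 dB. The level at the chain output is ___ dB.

-31.5 dB

Stage 1: 25 dB above -41.5 dB, reduced 5:1 to 5 dB above → -36.5 dB.
Stage 2: -36.5 dB ≤ -34.5 dB, so stage 2 doesn't engage; make-up brings it to -31.5 dB.
Stage 3: below threshold (-31.5 ≤ -17.8); passes unchanged; output -31.5 dB.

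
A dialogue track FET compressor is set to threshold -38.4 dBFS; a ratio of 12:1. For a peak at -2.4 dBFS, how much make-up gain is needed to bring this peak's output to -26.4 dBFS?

9 dB

Without make-up, output = threshold + overshoot/12 = -38.4 + 3 = -35.4 dBFS.
Gap to target: 9 dB.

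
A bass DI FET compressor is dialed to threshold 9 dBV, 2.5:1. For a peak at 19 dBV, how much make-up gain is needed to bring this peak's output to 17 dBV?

Overshoot 10 dB → 10/2.5 = 4 dB after compression, so the compressed level is 9 + 4 = 13 dBV.
Make-up = target − compressed = 17 − 13 = 4 dB.

4 dB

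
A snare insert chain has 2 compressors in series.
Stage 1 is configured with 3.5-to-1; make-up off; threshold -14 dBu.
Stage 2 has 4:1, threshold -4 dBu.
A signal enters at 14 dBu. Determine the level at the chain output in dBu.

Stage 1: overshoot 28 dB → 28/3.5 = 8 dB → -6 dBu.
Stage 2: -6 dBu ≤ -4 dBu, so stage 2 doesn't engage; output -6 dBu.

-6 dBu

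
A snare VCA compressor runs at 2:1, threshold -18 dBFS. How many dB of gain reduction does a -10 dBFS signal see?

4 dB

Overshoot = -10 − (-18) = 8 dB.
A 2:1 ratio leaves 4 dB of that excess.
GR = overshoot in − overshoot out = 8 − 4 = 4 dB.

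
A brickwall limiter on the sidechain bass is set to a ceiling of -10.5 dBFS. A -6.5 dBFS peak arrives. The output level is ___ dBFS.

-10.5 dBFS

A brickwall limiter is an ∞:1 compressor: any input above the ceiling is clamped to -10.5 dBFS.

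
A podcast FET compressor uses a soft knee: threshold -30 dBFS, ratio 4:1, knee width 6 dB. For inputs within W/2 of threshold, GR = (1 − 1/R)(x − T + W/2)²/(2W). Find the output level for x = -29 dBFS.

-30 dBFS

x − T + W/2 = -29 − (-30) + 3 = 4.
GR = (1 − 1/4) × 4² / 12 = 0.75 × 16 / 12 = 1 dB.
Output = -29 − 1 = -30 dBFS.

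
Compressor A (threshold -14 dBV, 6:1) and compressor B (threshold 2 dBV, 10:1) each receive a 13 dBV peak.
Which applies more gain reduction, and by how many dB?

A: GR = 27 − 27/6 = 22.5 dB.
B: GR = 11 − 11/10 = 9.9 dB.
A applies 12.6 dB more gain reduction.

A, by 12.6 dB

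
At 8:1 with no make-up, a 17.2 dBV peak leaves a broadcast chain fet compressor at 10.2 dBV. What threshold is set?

Let T be the threshold. Output overshoot = (input overshoot)/R, so 10.2 − T = (17.2 − T)/8.
8·(10.2 − T) = 17.2 − T → 7·T = 81.6 − 17.2 = 64.4.
T = 64.4/7 = 9.2 dBV.

9.2 dBV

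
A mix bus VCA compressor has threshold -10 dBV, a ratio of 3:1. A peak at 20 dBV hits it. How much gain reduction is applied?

20 dB

Overshoot = 20 − (-10) = 30 dB.
A 3:1 ratio leaves 10 dB of that excess.
So the signal is attenuated by 30 − 10 = 20 dB.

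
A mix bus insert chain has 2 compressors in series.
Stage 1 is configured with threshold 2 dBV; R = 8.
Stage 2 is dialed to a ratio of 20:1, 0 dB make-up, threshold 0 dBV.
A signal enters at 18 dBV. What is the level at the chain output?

Stage 1: 18 dBV is 16 dB over 2 dBV; at 8:1 that becomes 2 dB over, giving 4 dBV.
Stage 2: 4 dB above 0 dBV, reduced 20:1 to 0.2 dB above → 0.2 dBV.

0.2 dBV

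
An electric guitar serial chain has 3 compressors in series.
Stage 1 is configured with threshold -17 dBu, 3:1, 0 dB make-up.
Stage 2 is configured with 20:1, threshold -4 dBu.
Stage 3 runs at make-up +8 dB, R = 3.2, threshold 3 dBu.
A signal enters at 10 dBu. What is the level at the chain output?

0 dBu

Stage 1: overshoot 27 dB → 27/3 = 9 dB → -8 dBu.
Stage 2: -8 dBu is at or below the -4 dBu threshold — no compression; output -8 dBu.
Stage 3: -8 dBu is at or below the 3 dBu threshold — no compression; make-up brings it to 0 dBu.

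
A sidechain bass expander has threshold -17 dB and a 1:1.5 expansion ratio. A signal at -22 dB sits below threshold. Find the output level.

Below threshold, a 1:1.5 expander applies gain = (1.5−1)×(T − x) of attenuation.
(1.5−1) × 5 = 2.5 dB, so output = -22 − 2.5 = -24.5 dB.

-24.5 dB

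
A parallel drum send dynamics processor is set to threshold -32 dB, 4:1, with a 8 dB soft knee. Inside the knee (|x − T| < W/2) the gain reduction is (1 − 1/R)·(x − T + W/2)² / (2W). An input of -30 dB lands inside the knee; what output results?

x − T + W/2 = -30 − (-32) + 4 = 6.
GR = (1 − 1/4) × 6² / 16 = 0.75 × 36 / 16 = 1.6875 dB.
Output = -30 − 1.6875 = -31.6875 dB.

-31.6875 dB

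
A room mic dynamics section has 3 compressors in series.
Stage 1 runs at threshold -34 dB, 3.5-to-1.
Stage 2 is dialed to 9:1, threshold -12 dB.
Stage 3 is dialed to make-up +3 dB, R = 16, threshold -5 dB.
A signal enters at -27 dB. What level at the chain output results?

-29 dB

Stage 1: -27 dB is 7 dB over -34 dB; at 3.5:1 that becomes 2 dB over, giving -32 dB.
Stage 2: -32 dB ≤ -12 dB, so stage 2 doesn't engage; output -32 dB.
Stage 3: -32 dB is at or below the -5 dB threshold — no compression; make-up brings it to -29 dB.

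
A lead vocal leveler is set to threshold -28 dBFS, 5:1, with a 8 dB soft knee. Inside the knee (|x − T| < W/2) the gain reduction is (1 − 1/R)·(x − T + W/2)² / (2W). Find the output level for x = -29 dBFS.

x − T + W/2 = -29 − (-28) + 4 = 3.
GR = (1 − 1/5) × 3² / 16 = 0.8 × 9 / 16 = 0.45 dB.
Output = -29 − 0.45 = -29.45 dBFS.

-29.45 dBFS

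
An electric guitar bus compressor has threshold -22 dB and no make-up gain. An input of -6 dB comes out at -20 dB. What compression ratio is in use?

Input overshoot = -6 − (-22) = 16 dB; output overshoot = -20 − (-22) = 2 dB.
Ratio = 16 / 2 = 8.

8:1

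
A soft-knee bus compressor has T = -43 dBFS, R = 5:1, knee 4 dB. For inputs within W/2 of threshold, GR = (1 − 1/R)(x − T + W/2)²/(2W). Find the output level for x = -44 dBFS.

x − T + W/2 = -44 − (-43) + 2 = 1.
GR = (1 − 1/5) × 1² / 8 = 0.8 × 1 / 8 = 0.1 dB.
Output = -44 − 0.1 = -44.1 dBFS.

-44.1 dBFS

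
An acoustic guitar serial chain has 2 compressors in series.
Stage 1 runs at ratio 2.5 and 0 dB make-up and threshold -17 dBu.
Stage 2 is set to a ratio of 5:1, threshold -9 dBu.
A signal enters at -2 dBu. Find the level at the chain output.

-11 dBu

Stage 1: 15 dB above -17 dBu, reduced 2.5:1 to 6 dB above → -11 dBu.
Stage 2: below threshold (-11 ≤ -9); passes unchanged; output -11 dBu.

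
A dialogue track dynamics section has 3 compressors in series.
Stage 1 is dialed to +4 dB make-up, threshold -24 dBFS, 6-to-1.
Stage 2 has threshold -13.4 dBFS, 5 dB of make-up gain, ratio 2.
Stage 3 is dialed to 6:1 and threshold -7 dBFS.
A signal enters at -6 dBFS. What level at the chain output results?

Stage 1: -6 dBFS is 18 dB over -24 dBFS; at 6:1 that becomes 3 dB over, giving -21 dBFS; +4 dB make-up → -17 dBFS.
Stage 2: -17 dBFS is at or below the -13.4 dBFS threshold — no compression; make-up brings it to -12 dBFS.
Stage 3: -12 dBFS ≤ -7 dBFS, so stage 3 doesn't engage; output -12 dBFS.

-12 dBFS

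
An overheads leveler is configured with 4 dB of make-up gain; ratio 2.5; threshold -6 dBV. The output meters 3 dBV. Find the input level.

6.5 dBV

Before make-up, the level was 3 − 4 = -1 dBV.
Post-compression overshoot = -1 − (-6) = 5 dB.
Before 2.5:1 compression the overshoot was 5 × 2.5 = 12.5 dB, so input = -6 + 12.5 = 6.5 dBV.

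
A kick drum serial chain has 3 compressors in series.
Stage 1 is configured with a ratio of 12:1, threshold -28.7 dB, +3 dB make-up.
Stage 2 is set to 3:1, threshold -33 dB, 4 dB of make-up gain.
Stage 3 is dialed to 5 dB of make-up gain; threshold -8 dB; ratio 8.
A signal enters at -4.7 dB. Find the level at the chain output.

Stage 1: overshoot 24 dB → 24/12 = 2 dB → -26.7 dB; +3 dB make-up → -23.7 dB.
Stage 2: 9.3 dB above -33 dB, reduced 3:1 to 3.1 dB above → -29.9 dB; +4 dB make-up → -25.9 dB.
Stage 3: -25.9 dB is at or below the -8 dB threshold — no compression; make-up brings it to -20.9 dB.

-20.9 dB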